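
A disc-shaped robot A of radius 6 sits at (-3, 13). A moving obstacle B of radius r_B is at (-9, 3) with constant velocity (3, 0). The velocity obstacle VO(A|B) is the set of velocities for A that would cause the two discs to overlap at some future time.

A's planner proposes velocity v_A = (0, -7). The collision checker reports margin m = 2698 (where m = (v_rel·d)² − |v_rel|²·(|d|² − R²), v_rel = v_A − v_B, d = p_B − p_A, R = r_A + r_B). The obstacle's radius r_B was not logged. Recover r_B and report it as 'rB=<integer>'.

m = 2698
d = (-6, -10);  v_rel = (-3, -7),  |v_rel|² = 58
v_rel×d = (-3)·(-10) − (-7)·(-6) = -12
since m = R²·58 − (-12)²:  R² = (144 + 2698) / 58 = 49
R = √49 = 7  ⇒  r_B = 7 − 6 = 1

rB=1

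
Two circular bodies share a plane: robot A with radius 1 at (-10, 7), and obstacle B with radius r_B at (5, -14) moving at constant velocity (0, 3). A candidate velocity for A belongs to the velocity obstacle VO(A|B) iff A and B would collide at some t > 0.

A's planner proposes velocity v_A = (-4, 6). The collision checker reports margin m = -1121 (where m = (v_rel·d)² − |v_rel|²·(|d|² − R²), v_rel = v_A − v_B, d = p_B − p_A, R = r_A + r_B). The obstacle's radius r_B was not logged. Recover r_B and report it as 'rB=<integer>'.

m = -1121
d = (15, -21);  v_rel = (-4, 3),  |v_rel|² = 25
v_rel×d = (-4)·(-21) − (3)·(15) = 39
since m = R²·25 − 39²:  R² = (1521 + -1121) / 25 = 16
R = √16 = 4  ⇒  r_B = 4 − 1 = 3

rB=3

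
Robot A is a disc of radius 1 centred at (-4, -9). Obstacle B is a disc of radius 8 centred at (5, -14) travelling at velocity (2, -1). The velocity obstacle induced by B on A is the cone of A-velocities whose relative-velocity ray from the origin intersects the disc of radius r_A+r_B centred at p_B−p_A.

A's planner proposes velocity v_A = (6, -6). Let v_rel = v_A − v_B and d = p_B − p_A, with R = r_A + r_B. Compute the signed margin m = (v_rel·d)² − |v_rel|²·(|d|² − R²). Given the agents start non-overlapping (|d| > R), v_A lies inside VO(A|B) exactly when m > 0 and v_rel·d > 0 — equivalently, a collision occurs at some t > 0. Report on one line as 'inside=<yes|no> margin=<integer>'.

d = (9, -5),  |d|² = 106;  R = 1+8 = 9,  c = 106−9² = 25
v_rel = (4, -5),  |v_rel|² = 41;  v_rel·d = (4)·(9) + (-5)·(-5) = 61
41·t² − 122·t + 25 = 0  ⇒  m = 61² − 41·25 = 2696
m = 2696 > 0,  v_rel·d = 61 > 0  ⇒  inside

inside=yes margin=2696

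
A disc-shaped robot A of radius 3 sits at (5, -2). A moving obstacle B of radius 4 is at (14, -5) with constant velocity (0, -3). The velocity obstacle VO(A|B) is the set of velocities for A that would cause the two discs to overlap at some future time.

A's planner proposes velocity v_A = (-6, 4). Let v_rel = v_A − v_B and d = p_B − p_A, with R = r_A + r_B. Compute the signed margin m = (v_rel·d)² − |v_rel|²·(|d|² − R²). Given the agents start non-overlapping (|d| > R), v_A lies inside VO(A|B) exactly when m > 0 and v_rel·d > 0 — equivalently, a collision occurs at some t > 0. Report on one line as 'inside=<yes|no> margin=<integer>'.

d = (9, -3),  |d|² = 90;  R = 3+4 = 7,  c = 90−7² = 41
v_rel = (-6, 7),  |v_rel|² = 85;  v_rel·d = (-6)·(9) + (7)·(-3) = -75
85·t² + 150·t + 41 = 0  ⇒  m = (-75)² − 85·41 = 2140
m = 2140 > 0,  v_rel·d = -75 < 0  ⇒  outside

inside=no margin=2140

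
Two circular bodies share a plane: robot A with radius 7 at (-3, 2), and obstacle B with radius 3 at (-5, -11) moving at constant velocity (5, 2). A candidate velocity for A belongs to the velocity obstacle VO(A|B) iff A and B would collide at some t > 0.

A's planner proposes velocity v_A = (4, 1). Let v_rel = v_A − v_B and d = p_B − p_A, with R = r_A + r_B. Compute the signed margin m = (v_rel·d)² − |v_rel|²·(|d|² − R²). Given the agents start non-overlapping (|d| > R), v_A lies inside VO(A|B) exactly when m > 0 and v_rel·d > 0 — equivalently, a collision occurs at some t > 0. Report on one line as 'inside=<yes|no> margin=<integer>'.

d = (-2, -13),  |d|² = 173;  R = 7+3 = 10,  c = 173−10² = 73
v_rel = (-1, -1),  |v_rel|² = 2;  v_rel·d = (-1)·(-2) + (-1)·(-13) = 15
2·t² − 30·t + 73 = 0  ⇒  m = 15² − 2·73 = 79
m = 79 > 0,  v_rel·d = 15 > 0  ⇒  inside

inside=yes margin=79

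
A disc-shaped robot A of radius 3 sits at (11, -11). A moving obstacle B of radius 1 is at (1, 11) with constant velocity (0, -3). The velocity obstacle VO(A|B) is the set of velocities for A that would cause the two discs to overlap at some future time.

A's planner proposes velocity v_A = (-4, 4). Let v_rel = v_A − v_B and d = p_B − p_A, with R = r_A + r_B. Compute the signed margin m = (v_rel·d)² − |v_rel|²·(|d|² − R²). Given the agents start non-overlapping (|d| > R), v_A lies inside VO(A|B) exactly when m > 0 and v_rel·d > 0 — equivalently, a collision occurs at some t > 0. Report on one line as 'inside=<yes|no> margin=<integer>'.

d = (-10, 22),  |d|² = 584;  R = 3+1 = 4,  c = 584−4² = 568
v_rel = (-4, 7),  |v_rel|² = 65;  v_rel·d = (-4)·(-10) + (7)·(22) = 194
65·t² − 388·t + 568 = 0  ⇒  m = 194² − 65·568 = 716
m = 716 > 0,  v_rel·d = 194 > 0  ⇒  inside

inside=yes margin=716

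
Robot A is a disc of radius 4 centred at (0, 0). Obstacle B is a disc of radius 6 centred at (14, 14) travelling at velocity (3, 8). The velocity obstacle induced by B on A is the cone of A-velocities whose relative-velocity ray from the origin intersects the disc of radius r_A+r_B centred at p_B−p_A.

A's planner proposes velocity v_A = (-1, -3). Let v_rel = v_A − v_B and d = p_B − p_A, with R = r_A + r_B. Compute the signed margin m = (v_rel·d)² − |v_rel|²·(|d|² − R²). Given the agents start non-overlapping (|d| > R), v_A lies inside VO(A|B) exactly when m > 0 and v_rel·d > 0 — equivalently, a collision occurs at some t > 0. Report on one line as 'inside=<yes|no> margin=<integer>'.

d = (14, 14),  |d|² = 392;  R = 4+6 = 10,  c = 392−10² = 292
v_rel = (-4, -11),  |v_rel|² = 137;  v_rel·d = (-4)·(14) + (-11)·(14) = -210
137·t² + 420·t + 292 = 0  ⇒  m = (-210)² − 137·292 = 4096
m = 4096 > 0,  v_rel·d = -210 < 0  ⇒  outside

inside=no margin=4096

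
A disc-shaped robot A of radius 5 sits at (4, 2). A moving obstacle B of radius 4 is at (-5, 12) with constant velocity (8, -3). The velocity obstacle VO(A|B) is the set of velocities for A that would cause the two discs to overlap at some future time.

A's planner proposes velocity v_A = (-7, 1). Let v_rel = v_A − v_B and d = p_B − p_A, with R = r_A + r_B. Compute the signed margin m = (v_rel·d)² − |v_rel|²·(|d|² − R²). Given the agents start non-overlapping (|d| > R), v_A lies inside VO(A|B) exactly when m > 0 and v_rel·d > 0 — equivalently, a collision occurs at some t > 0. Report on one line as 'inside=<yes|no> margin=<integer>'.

d = (-9, 10),  |d|² = 181;  R = 5+4 = 9,  c = 181−9² = 100
v_rel = (-15, 4),  |v_rel|² = 241;  v_rel·d = (-15)·(-9) + (4)·(10) = 175
241·t² − 350·t + 100 = 0  ⇒  m = 175² − 241·100 = 6525
m = 6525 > 0,  v_rel·d = 175 > 0  ⇒  inside

inside=yes margin=6525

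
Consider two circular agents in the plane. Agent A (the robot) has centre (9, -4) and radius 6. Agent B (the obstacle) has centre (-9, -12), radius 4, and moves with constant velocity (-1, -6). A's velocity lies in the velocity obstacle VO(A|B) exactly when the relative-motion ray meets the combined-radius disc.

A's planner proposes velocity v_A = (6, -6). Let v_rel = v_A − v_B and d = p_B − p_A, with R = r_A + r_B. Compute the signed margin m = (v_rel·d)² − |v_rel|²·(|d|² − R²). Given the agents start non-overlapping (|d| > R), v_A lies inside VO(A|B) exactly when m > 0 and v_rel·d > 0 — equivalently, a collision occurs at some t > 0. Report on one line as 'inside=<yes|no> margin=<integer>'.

d = (-18, -8),  |d|² = 388;  R = 6+4 = 10,  c = 388−10² = 288
v_rel = (7, 0),  |v_rel|² = 49;  v_rel·d = (7)·(-18) + (0)·(-8) = -126
49·t² + 252·t + 288 = 0  ⇒  m = (-126)² − 49·288 = 1764
m = 1764 > 0,  v_rel·d = -126 < 0  ⇒  outside

inside=no margin=1764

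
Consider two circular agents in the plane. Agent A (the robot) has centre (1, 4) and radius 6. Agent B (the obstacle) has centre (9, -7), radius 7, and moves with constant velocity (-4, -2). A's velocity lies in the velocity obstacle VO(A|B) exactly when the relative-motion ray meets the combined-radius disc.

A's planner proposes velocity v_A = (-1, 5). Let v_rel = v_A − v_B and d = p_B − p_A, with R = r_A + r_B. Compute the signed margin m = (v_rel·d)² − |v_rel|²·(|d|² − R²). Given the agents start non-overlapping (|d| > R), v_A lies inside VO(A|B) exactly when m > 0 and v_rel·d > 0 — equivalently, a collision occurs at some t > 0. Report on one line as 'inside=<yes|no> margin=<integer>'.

d = (8, -11),  |d|² = 185;  R = 6+7 = 13,  c = 185−13² = 16
v_rel = (3, 7),  |v_rel|² = 58;  v_rel·d = (3)·(8) + (7)·(-11) = -53
58·t² + 106·t + 16 = 0  ⇒  m = (-53)² − 58·16 = 1881
m = 1881 > 0,  v_rel·d = -53 < 0  ⇒  outside

inside=no margin=1881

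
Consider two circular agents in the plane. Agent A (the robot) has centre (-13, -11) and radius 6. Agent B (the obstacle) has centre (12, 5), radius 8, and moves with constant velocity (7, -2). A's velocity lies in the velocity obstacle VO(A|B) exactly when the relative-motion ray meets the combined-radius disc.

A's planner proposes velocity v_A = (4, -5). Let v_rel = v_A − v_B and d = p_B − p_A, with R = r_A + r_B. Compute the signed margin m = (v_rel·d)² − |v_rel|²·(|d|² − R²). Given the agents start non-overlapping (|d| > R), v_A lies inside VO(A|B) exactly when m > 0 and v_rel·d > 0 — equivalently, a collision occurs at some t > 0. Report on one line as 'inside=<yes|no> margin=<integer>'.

d = (25, 16),  |d|² = 881;  R = 6+8 = 14,  c = 881−14² = 685
v_rel = (-3, -3),  |v_rel|² = 18;  v_rel·d = (-3)·(25) + (-3)·(16) = -123
18·t² + 246·t + 685 = 0  ⇒  m = (-123)² − 18·685 = 2799
m = 2799 > 0,  v_rel·d = -123 < 0  ⇒  outside

inside=no margin=2799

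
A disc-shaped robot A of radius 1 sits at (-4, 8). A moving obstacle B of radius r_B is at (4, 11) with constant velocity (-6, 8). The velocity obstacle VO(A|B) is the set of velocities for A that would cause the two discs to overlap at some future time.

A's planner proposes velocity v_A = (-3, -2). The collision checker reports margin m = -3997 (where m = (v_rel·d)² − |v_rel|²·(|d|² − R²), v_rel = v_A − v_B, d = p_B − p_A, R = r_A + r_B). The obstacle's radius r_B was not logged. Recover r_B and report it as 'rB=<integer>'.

m = -3997
d = (8, 3);  v_rel = (3, -10),  |v_rel|² = 109
v_rel×d = (3)·(3) − (-10)·(8) = 89
since m = R²·109 − 89²:  R² = (7921 + -3997) / 109 = 36
R = √36 = 6  ⇒  r_B = 6 − 1 = 5

rB=5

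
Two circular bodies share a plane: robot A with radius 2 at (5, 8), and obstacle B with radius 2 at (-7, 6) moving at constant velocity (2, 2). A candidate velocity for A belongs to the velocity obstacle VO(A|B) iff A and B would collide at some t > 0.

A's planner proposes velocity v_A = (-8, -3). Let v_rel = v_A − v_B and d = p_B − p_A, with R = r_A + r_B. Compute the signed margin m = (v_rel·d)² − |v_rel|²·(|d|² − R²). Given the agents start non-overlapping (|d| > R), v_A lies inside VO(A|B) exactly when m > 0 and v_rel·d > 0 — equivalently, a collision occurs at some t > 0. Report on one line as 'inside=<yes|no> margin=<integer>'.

d = (-12, -2),  |d|² = 148;  R = 2+2 = 4,  c = 148−4² = 132
v_rel = (-10, -5),  |v_rel|² = 125;  v_rel·d = (-10)·(-12) + (-5)·(-2) = 130
125·t² − 260·t + 132 = 0  ⇒  m = 130² − 125·132 = 400
m = 400 > 0,  v_rel·d = 130 > 0  ⇒  inside

inside=yes margin=400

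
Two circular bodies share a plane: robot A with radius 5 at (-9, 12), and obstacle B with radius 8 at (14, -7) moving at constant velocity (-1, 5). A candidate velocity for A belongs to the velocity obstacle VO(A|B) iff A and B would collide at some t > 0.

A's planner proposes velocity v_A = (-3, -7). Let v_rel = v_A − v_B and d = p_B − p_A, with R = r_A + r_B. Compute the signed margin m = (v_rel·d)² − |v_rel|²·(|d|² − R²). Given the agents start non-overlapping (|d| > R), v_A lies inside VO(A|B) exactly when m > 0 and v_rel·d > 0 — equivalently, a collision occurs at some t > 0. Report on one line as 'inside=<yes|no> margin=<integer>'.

d = (23, -19),  |d|² = 890;  R = 5+8 = 13,  c = 890−13² = 721
v_rel = (-2, -12),  |v_rel|² = 148;  v_rel·d = (-2)·(23) + (-12)·(-19) = 182
148·t² − 364·t + 721 = 0  ⇒  m = 182² − 148·721 = -73584
m = -73584 < 0,  v_rel·d = 182 > 0  ⇒  outside

inside=no margin=-73584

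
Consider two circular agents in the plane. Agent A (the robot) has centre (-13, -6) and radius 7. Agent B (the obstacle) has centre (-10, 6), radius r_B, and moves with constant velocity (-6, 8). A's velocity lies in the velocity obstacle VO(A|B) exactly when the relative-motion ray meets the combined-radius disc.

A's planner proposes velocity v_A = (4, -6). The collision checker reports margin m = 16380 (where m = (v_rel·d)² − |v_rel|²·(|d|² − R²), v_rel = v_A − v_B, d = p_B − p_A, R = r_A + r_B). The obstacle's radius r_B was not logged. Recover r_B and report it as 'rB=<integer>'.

m = 16380
d = (3, 12);  v_rel = (10, -14),  |v_rel|² = 296
v_rel×d = (10)·(12) − (-14)·(3) = 162
since m = R²·296 − 162²:  R² = (26244 + 16380) / 296 = 144
R = √144 = 12  ⇒  r_B = 12 − 7 = 5

rB=5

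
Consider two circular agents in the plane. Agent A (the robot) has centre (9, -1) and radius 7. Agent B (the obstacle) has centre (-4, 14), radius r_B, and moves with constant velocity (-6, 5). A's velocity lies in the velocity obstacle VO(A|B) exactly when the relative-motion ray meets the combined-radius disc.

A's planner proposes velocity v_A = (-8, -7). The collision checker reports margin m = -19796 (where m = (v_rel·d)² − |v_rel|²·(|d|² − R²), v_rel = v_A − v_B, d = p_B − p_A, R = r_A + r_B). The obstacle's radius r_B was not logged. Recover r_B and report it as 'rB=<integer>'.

m = -19796
d = (-13, 15);  v_rel = (-2, -12),  |v_rel|² = 148
v_rel×d = (-2)·(15) − (-12)·(-13) = -186
since m = R²·148 − (-186)²:  R² = (34596 + -19796) / 148 = 100
R = √100 = 10  ⇒  r_B = 10 − 7 = 3

rB=3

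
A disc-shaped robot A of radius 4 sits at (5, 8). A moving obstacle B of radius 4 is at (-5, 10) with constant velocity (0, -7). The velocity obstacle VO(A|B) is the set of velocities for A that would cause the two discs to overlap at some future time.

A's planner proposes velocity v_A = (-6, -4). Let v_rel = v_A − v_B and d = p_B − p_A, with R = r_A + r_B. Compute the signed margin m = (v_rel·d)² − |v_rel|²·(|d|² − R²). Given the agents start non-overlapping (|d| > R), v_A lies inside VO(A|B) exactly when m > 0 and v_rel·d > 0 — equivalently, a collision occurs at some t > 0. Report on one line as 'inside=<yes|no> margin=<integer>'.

d = (-10, 2),  |d|² = 104;  R = 4+4 = 8,  c = 104−8² = 40
v_rel = (-6, 3),  |v_rel|² = 45;  v_rel·d = (-6)·(-10) + (3)·(2) = 66
45·t² − 132·t + 40 = 0  ⇒  m = 66² − 45·40 = 2556
m = 2556 > 0,  v_rel·d = 66 > 0  ⇒  inside

inside=yes margin=2556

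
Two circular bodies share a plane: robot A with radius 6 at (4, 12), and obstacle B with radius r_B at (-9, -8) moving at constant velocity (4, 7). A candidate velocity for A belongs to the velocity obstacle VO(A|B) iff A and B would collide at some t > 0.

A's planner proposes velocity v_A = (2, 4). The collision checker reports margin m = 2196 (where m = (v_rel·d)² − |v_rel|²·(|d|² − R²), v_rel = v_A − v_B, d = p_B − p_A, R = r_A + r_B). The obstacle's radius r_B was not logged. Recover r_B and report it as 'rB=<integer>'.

m = 2196
d = (-13, -20);  v_rel = (-2, -3),  |v_rel|² = 13
v_rel×d = (-2)·(-20) − (-3)·(-13) = 1
since m = R²·13 − 1²:  R² = (1 + 2196) / 13 = 169
R = √169 = 13  ⇒  r_B = 13 − 6 = 7

rB=7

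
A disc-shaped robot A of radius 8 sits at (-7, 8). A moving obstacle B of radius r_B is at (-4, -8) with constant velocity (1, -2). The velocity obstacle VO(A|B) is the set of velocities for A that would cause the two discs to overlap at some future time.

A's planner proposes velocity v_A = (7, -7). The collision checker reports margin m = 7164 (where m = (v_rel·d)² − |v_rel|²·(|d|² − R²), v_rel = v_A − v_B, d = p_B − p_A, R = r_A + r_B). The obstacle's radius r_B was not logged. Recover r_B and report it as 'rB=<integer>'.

m = 7164
d = (3, -16);  v_rel = (6, -5),  |v_rel|² = 61
v_rel×d = (6)·(-16) − (-5)·(3) = -81
since m = R²·61 − (-81)²:  R² = (6561 + 7164) / 61 = 225
R = √225 = 15  ⇒  r_B = 15 − 8 = 7

rB=7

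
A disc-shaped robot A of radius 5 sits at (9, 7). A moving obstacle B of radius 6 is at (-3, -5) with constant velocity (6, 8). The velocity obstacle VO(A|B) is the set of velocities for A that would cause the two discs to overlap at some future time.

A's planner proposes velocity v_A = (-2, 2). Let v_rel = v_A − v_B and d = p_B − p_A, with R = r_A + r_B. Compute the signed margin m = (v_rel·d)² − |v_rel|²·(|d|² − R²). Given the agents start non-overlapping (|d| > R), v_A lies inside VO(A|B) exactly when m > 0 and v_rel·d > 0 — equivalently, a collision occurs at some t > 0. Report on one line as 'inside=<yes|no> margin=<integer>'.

d = (-12, -12),  |d|² = 288;  R = 5+6 = 11,  c = 288−11² = 167
v_rel = (-8, -6),  |v_rel|² = 100;  v_rel·d = (-8)·(-12) + (-6)·(-12) = 168
100·t² − 336·t + 167 = 0  ⇒  m = 168² − 100·167 = 11524
m = 11524 > 0,  v_rel·d = 168 > 0  ⇒  inside

inside=yes margin=11524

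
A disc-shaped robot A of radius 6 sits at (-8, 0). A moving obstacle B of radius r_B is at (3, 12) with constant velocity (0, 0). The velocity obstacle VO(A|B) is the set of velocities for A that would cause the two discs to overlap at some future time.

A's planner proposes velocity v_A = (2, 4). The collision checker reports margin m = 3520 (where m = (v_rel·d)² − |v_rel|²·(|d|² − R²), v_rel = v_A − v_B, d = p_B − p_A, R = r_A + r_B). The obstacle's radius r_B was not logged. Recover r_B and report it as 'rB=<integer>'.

m = 3520
d = (11, 12);  v_rel = (2, 4),  |v_rel|² = 20
v_rel×d = (2)·(12) − (4)·(11) = -20
since m = R²·20 − (-20)²:  R² = (400 + 3520) / 20 = 196
R = √196 = 14  ⇒  r_B = 14 − 6 = 8

rB=8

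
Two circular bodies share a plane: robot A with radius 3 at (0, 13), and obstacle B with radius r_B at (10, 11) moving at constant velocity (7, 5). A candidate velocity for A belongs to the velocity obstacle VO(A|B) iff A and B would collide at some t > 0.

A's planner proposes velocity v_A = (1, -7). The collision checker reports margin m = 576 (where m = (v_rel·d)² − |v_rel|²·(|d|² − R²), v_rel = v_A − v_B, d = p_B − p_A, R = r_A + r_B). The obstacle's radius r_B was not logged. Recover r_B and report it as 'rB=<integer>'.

m = 576
d = (10, -2);  v_rel = (-6, -12),  |v_rel|² = 180
v_rel×d = (-6)·(-2) − (-12)·(10) = 132
since m = R²·180 − 132²:  R² = (17424 + 576) / 180 = 100
R = √100 = 10  ⇒  r_B = 10 − 3 = 7

rB=7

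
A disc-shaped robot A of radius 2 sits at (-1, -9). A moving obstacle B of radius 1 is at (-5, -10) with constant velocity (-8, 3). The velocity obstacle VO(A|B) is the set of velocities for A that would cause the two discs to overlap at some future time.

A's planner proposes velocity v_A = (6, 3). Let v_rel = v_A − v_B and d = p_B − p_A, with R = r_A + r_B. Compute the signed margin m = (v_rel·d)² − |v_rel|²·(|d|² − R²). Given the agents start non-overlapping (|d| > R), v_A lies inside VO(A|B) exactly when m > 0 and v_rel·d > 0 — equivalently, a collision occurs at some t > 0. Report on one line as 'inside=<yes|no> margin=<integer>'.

d = (-4, -1),  |d|² = 17;  R = 2+1 = 3,  c = 17−3² = 8
v_rel = (14, 0),  |v_rel|² = 196;  v_rel·d = (14)·(-4) + (0)·(-1) = -56
196·t² + 112·t + 8 = 0  ⇒  m = (-56)² − 196·8 = 1568
m = 1568 > 0,  v_rel·d = -56 < 0  ⇒  outside

inside=no margin=1568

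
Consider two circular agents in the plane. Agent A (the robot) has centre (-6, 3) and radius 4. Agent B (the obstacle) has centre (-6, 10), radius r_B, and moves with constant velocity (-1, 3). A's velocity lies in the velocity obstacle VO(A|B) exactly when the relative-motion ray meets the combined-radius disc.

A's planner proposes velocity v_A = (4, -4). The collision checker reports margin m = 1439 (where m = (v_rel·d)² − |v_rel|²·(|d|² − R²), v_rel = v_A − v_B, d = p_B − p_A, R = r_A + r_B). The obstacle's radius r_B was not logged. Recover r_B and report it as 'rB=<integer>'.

m = 1439
d = (0, 7);  v_rel = (5, -7),  |v_rel|² = 74
v_rel×d = (5)·(7) − (-7)·(0) = 35
since m = R²·74 − 35²:  R² = (1225 + 1439) / 74 = 36
R = √36 = 6  ⇒  r_B = 6 − 4 = 2

rB=2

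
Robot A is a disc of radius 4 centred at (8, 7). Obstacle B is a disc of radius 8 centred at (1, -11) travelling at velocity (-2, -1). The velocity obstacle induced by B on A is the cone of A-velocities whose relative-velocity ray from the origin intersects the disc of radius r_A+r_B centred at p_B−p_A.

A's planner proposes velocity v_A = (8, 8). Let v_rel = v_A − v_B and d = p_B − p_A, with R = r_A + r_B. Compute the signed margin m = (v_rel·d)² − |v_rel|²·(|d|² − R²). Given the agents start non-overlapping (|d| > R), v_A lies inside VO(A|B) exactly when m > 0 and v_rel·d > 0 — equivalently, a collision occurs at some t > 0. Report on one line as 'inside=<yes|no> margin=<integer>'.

d = (-7, -18),  |d|² = 373;  R = 4+8 = 12,  c = 373−12² = 229
v_rel = (10, 9),  |v_rel|² = 181;  v_rel·d = (10)·(-7) + (9)·(-18) = -232
181·t² + 464·t + 229 = 0  ⇒  m = (-232)² − 181·229 = 12375
m = 12375 > 0,  v_rel·d = -232 < 0  ⇒  outside

inside=no margin=12375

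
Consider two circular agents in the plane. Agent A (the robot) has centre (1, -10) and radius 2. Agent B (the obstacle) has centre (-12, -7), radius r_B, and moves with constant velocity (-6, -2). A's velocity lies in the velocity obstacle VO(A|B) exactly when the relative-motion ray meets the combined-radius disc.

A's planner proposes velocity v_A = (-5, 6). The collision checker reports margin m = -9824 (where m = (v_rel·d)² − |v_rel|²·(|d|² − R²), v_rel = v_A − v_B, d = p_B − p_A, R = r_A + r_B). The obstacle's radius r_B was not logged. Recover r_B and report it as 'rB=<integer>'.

m = -9824
d = (-13, 3);  v_rel = (1, 8),  |v_rel|² = 65
v_rel×d = (1)·(3) − (8)·(-13) = 107
since m = R²·65 − 107²:  R² = (11449 + -9824) / 65 = 25
R = √25 = 5  ⇒  r_B = 5 − 2 = 3

rB=3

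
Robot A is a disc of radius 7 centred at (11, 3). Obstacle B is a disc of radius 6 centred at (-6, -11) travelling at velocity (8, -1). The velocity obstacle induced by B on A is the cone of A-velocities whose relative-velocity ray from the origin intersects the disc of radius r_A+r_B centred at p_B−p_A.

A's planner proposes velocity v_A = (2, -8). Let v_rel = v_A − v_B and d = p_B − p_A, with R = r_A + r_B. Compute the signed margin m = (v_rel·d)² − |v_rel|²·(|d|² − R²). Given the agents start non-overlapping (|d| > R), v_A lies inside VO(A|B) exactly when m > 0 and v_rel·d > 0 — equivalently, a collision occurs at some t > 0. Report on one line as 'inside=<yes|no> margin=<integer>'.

d = (-17, -14),  |d|² = 485;  R = 7+6 = 13,  c = 485−13² = 316
v_rel = (-6, -7),  |v_rel|² = 85;  v_rel·d = (-6)·(-17) + (-7)·(-14) = 200
85·t² − 400·t + 316 = 0  ⇒  m = 200² − 85·316 = 13140
m = 13140 > 0,  v_rel·d = 200 > 0  ⇒  inside

inside=yes margin=13140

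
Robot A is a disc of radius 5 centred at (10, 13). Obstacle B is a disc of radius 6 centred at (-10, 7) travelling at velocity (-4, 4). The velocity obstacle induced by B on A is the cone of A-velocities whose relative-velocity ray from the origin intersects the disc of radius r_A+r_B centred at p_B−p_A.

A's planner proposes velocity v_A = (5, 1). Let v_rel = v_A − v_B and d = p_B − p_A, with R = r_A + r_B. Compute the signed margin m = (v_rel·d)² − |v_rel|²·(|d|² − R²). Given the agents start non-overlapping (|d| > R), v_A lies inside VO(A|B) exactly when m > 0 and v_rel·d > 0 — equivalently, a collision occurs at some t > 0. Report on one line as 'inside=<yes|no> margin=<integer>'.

d = (-20, -6),  |d|² = 436;  R = 5+6 = 11,  c = 436−11² = 315
v_rel = (9, -3),  |v_rel|² = 90;  v_rel·d = (9)·(-20) + (-3)·(-6) = -162
90·t² + 324·t + 315 = 0  ⇒  m = (-162)² − 90·315 = -2106
m = -2106 < 0,  v_rel·d = -162 < 0  ⇒  outside

inside=no margin=-2106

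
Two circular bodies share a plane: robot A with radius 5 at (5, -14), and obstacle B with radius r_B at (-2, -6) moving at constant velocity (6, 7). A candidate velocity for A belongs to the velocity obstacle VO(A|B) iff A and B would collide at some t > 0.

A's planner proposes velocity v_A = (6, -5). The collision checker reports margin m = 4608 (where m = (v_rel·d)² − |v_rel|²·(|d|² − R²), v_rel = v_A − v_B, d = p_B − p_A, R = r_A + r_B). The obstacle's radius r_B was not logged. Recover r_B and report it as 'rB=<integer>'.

m = 4608
d = (-7, 8);  v_rel = (0, -12),  |v_rel|² = 144
v_rel×d = (0)·(8) − (-12)·(-7) = -84
since m = R²·144 − (-84)²:  R² = (7056 + 4608) / 144 = 81
R = √81 = 9  ⇒  r_B = 9 − 5 = 4

rB=4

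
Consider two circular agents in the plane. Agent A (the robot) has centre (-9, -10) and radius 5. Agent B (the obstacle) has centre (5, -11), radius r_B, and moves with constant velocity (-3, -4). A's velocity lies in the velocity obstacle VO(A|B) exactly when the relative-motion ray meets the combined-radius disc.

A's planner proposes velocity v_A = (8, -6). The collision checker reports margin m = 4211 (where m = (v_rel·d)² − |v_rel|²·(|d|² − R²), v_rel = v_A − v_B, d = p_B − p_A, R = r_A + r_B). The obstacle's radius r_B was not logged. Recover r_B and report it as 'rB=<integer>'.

m = 4211
d = (14, -1);  v_rel = (11, -2),  |v_rel|² = 125
v_rel×d = (11)·(-1) − (-2)·(14) = 17
since m = R²·125 − 17²:  R² = (289 + 4211) / 125 = 36
R = √36 = 6  ⇒  r_B = 6 − 5 = 1

rB=1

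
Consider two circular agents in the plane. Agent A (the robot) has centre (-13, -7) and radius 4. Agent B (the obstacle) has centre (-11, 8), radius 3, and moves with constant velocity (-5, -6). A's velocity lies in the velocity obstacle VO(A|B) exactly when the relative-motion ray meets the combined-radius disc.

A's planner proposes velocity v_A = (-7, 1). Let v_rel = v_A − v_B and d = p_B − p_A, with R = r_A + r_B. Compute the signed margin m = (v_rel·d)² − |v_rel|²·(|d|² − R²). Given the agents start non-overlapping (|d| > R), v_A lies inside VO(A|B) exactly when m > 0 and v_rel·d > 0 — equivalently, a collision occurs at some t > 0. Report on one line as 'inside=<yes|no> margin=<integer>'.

d = (2, 15),  |d|² = 229;  R = 4+3 = 7,  c = 229−7² = 180
v_rel = (-2, 7),  |v_rel|² = 53;  v_rel·d = (-2)·(2) + (7)·(15) = 101
53·t² − 202·t + 180 = 0  ⇒  m = 101² − 53·180 = 661
m = 661 > 0,  v_rel·d = 101 > 0  ⇒  inside

inside=yes margin=661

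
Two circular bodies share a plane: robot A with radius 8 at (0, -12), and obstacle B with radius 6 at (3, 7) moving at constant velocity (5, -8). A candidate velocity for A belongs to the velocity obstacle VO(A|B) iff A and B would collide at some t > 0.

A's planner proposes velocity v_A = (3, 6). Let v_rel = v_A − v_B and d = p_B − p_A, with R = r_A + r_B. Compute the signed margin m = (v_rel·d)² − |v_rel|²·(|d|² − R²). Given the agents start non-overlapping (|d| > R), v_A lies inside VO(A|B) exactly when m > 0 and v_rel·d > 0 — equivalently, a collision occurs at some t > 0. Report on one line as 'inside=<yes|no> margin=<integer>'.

d = (3, 19),  |d|² = 370;  R = 8+6 = 14,  c = 370−14² = 174
v_rel = (-2, 14),  |v_rel|² = 200;  v_rel·d = (-2)·(3) + (14)·(19) = 260
200·t² − 520·t + 174 = 0  ⇒  m = 260² − 200·174 = 32800
m = 32800 > 0,  v_rel·d = 260 > 0  ⇒  inside

inside=yes margin=32800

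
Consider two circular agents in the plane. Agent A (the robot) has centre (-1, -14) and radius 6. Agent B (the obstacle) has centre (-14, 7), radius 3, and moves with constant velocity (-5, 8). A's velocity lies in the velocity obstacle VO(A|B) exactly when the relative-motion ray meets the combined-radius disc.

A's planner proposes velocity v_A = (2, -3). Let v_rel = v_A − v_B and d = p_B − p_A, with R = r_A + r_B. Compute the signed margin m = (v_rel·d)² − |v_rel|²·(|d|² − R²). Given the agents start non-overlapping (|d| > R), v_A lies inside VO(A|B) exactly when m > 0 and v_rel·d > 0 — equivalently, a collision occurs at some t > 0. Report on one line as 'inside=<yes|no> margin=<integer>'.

d = (-13, 21),  |d|² = 610;  R = 6+3 = 9,  c = 610−9² = 529
v_rel = (7, -11),  |v_rel|² = 170;  v_rel·d = (7)·(-13) + (-11)·(21) = -322
170·t² + 644·t + 529 = 0  ⇒  m = (-322)² − 170·529 = 13754
m = 13754 > 0,  v_rel·d = -322 < 0  ⇒  outside

inside=no margin=13754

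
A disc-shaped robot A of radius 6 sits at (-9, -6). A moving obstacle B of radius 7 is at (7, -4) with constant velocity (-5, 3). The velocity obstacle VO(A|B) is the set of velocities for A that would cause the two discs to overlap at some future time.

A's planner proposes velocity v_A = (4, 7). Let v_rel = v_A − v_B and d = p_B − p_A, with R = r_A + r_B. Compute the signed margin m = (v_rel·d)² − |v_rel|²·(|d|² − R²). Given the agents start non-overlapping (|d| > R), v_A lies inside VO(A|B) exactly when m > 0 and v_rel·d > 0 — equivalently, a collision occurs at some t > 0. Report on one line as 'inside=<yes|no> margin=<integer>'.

d = (16, 2),  |d|² = 260;  R = 6+7 = 13,  c = 260−13² = 91
v_rel = (9, 4),  |v_rel|² = 97;  v_rel·d = (9)·(16) + (4)·(2) = 152
97·t² − 304·t + 91 = 0  ⇒  m = 152² − 97·91 = 14277
m = 14277 > 0,  v_rel·d = 152 > 0  ⇒  inside

inside=yes margin=14277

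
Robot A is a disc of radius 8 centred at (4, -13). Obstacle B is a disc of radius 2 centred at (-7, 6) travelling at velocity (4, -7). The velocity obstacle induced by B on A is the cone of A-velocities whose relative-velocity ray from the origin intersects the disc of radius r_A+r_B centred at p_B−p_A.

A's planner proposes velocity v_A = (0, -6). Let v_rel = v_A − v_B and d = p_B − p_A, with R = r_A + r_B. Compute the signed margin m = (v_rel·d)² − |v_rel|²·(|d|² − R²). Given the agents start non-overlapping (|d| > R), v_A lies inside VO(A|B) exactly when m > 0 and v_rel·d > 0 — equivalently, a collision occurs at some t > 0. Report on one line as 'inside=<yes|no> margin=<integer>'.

d = (-11, 19),  |d|² = 482;  R = 8+2 = 10,  c = 482−10² = 382
v_rel = (-4, 1),  |v_rel|² = 17;  v_rel·d = (-4)·(-11) + (1)·(19) = 63
17·t² − 126·t + 382 = 0  ⇒  m = 63² − 17·382 = -2525
m = -2525 < 0,  v_rel·d = 63 > 0  ⇒  outside

inside=no margin=-2525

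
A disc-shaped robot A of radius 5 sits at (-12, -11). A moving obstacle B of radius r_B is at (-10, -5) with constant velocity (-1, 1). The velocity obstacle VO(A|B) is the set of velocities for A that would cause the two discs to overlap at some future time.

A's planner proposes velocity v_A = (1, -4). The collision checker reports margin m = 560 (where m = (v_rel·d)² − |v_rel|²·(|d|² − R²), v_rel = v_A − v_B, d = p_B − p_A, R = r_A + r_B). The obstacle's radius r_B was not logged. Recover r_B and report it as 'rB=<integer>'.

m = 560
d = (2, 6);  v_rel = (2, -5),  |v_rel|² = 29
v_rel×d = (2)·(6) − (-5)·(2) = 22
since m = R²·29 − 22²:  R² = (484 + 560) / 29 = 36
R = √36 = 6  ⇒  r_B = 6 − 5 = 1

rB=1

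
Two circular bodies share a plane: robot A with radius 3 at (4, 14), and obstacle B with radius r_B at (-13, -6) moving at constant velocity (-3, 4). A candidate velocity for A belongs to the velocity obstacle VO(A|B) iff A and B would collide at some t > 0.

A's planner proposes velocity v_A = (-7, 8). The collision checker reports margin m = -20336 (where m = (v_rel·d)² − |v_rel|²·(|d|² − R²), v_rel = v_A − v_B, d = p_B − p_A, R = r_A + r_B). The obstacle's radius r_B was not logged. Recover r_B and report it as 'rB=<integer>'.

m = -20336
d = (-17, -20);  v_rel = (-4, 4),  |v_rel|² = 32
v_rel×d = (-4)·(-20) − (4)·(-17) = 148
since m = R²·32 − 148²:  R² = (21904 + -20336) / 32 = 49
R = √49 = 7  ⇒  r_B = 7 − 3 = 4

rB=4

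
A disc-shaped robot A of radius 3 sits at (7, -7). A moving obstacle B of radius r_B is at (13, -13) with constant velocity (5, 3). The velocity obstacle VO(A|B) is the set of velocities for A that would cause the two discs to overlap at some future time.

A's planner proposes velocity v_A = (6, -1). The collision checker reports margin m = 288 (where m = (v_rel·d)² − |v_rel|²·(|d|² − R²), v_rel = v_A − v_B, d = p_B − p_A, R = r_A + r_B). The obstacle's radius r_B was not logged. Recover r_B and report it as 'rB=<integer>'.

m = 288
d = (6, -6);  v_rel = (1, -4),  |v_rel|² = 17
v_rel×d = (1)·(-6) − (-4)·(6) = 18
since m = R²·17 − 18²:  R² = (324 + 288) / 17 = 36
R = √36 = 6  ⇒  r_B = 6 − 3 = 3

rB=3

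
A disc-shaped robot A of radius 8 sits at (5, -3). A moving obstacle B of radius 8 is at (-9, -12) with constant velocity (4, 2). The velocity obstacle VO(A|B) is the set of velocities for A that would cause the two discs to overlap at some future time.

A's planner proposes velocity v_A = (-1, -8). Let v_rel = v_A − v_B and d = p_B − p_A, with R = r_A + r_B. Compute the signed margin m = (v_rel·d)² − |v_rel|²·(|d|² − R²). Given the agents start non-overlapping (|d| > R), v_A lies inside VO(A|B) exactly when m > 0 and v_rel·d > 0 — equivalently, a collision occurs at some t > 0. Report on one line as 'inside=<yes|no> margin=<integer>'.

d = (-14, -9),  |d|² = 277;  R = 8+8 = 16,  c = 277−16² = 21
v_rel = (-5, -10),  |v_rel|² = 125;  v_rel·d = (-5)·(-14) + (-10)·(-9) = 160
125·t² − 320·t + 21 = 0  ⇒  m = 160² − 125·21 = 22975
m = 22975 > 0,  v_rel·d = 160 > 0  ⇒  inside

inside=yes margin=22975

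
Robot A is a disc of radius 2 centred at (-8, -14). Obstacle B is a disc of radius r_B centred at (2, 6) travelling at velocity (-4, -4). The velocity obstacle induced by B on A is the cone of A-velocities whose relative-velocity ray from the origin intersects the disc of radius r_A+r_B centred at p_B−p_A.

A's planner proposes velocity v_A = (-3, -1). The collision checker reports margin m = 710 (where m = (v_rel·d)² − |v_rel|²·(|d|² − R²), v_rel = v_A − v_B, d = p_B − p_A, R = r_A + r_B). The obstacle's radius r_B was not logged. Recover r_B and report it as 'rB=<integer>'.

m = 710
d = (10, 20);  v_rel = (1, 3),  |v_rel|² = 10
v_rel×d = (1)·(20) − (3)·(10) = -10
since m = R²·10 − (-10)²:  R² = (100 + 710) / 10 = 81
R = √81 = 9  ⇒  r_B = 9 − 2 = 7

rB=7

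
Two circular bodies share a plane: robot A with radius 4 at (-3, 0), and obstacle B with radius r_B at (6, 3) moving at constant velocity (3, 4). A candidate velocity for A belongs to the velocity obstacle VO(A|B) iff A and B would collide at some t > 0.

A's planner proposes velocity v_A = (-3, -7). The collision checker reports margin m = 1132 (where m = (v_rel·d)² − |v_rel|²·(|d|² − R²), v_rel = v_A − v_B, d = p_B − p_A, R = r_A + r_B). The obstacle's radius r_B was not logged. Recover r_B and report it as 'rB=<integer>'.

m = 1132
d = (9, 3);  v_rel = (-6, -11),  |v_rel|² = 157
v_rel×d = (-6)·(3) − (-11)·(9) = 81
since m = R²·157 − 81²:  R² = (6561 + 1132) / 157 = 49
R = √49 = 7  ⇒  r_B = 7 − 4 = 3

rB=3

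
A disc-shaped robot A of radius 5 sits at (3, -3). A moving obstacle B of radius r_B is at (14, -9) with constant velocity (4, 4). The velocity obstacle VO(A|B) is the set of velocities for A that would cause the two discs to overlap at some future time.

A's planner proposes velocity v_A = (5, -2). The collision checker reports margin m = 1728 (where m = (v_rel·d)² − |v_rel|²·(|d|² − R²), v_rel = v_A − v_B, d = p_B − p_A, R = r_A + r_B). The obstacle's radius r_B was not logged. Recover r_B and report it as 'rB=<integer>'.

m = 1728
d = (11, -6);  v_rel = (1, -6),  |v_rel|² = 37
v_rel×d = (1)·(-6) − (-6)·(11) = 60
since m = R²·37 − 60²:  R² = (3600 + 1728) / 37 = 144
R = √144 = 12  ⇒  r_B = 12 − 5 = 7

rB=7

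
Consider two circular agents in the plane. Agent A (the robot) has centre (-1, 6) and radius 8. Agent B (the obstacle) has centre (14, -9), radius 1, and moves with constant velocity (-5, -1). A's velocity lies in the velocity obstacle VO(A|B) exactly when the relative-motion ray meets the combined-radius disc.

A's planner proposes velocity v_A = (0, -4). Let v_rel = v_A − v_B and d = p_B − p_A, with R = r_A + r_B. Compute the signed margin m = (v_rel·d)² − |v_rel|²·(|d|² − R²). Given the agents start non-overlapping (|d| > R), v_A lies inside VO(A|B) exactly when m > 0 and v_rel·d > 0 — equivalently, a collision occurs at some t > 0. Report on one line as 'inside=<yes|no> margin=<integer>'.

d = (15, -15),  |d|² = 450;  R = 8+1 = 9,  c = 450−9² = 369
v_rel = (5, -3),  |v_rel|² = 34;  v_rel·d = (5)·(15) + (-3)·(-15) = 120
34·t² − 240·t + 369 = 0  ⇒  m = 120² − 34·369 = 1854
m = 1854 > 0,  v_rel·d = 120 > 0  ⇒  inside

inside=yes margin=1854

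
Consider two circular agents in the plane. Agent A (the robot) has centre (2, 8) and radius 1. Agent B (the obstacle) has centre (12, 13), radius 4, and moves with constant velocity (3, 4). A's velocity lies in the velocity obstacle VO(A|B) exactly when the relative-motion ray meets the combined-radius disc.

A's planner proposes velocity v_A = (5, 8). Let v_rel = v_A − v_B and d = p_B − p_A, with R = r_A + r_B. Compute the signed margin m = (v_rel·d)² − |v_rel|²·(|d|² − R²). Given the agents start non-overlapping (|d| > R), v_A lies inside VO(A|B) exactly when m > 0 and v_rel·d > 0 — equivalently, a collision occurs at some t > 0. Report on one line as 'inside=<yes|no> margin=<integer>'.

d = (10, 5),  |d|² = 125;  R = 1+4 = 5,  c = 125−5² = 100
v_rel = (2, 4),  |v_rel|² = 20;  v_rel·d = (2)·(10) + (4)·(5) = 40
20·t² − 80·t + 100 = 0  ⇒  m = 40² − 20·100 = -400
m = -400 < 0,  v_rel·d = 40 > 0  ⇒  outside

inside=no margin=-400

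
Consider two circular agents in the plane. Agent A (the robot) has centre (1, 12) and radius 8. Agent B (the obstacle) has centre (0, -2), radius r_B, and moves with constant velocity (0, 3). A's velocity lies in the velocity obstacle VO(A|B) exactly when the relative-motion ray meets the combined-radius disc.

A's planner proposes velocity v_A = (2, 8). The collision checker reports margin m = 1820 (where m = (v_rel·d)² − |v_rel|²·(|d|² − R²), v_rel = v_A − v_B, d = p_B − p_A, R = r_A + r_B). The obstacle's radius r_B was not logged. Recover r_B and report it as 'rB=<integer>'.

m = 1820
d = (-1, -14);  v_rel = (2, 5),  |v_rel|² = 29
v_rel×d = (2)·(-14) − (5)·(-1) = -23
since m = R²·29 − (-23)²:  R² = (529 + 1820) / 29 = 81
R = √81 = 9  ⇒  r_B = 9 − 8 = 1

rB=1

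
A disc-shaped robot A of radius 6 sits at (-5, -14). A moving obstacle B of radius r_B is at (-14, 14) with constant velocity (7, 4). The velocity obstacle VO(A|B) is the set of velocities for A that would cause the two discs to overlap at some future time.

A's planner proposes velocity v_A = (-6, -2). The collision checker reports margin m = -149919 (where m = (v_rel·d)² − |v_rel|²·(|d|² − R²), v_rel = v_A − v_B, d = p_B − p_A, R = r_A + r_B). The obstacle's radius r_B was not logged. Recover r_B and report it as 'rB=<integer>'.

m = -149919
d = (-9, 28);  v_rel = (-13, -6),  |v_rel|² = 205
v_rel×d = (-13)·(28) − (-6)·(-9) = -418
since m = R²·205 − (-418)²:  R² = (174724 + -149919) / 205 = 121
R = √121 = 11  ⇒  r_B = 11 − 6 = 5

rB=5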